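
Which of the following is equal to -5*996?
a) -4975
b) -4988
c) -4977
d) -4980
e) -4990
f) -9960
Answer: d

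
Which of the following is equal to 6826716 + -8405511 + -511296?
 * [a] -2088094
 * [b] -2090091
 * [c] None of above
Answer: b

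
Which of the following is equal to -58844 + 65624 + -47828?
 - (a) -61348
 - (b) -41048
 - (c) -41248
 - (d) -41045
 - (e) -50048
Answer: b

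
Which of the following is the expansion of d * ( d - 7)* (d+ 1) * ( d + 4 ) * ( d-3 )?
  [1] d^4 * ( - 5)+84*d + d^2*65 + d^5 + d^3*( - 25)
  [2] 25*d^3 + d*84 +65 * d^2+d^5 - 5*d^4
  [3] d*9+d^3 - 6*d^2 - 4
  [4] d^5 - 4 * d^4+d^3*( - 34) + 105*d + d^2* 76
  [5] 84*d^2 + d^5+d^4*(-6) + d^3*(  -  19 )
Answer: 1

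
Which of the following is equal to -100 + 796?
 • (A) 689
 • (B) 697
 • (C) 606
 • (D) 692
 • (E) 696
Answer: E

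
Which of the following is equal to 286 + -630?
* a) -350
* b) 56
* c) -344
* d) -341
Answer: c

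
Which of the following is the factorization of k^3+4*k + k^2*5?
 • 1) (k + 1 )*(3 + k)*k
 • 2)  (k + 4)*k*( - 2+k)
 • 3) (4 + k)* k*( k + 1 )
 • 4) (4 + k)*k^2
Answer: 3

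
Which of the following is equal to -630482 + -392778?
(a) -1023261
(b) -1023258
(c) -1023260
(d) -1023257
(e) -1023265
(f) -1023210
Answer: c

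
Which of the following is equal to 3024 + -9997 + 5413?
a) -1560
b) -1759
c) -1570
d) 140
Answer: a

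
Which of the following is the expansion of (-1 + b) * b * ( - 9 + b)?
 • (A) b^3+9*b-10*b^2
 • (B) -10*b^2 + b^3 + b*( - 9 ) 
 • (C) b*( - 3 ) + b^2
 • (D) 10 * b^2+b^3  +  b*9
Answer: A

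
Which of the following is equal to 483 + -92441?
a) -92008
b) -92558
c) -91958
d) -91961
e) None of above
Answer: c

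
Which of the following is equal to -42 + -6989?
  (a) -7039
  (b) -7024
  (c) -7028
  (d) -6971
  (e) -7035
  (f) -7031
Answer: f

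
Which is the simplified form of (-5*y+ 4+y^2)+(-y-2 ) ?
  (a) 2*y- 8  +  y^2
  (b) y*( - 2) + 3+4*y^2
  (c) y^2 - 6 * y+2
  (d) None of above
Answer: c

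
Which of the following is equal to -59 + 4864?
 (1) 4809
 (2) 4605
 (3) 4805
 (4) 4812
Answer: 3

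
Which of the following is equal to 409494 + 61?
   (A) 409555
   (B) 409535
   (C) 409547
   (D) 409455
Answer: A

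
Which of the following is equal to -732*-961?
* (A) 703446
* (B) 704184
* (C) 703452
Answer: C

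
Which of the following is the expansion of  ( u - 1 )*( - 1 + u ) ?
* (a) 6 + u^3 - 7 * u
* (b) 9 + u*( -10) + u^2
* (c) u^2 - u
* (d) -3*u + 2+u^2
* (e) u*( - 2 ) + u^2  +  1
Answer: e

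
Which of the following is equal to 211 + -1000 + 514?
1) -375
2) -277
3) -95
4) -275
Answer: 4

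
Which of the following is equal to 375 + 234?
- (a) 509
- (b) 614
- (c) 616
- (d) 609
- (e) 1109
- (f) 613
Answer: d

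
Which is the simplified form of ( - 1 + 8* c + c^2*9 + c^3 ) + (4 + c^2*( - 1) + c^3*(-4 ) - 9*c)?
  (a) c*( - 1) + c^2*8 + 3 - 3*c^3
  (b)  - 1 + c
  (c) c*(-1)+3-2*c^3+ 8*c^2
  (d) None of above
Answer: a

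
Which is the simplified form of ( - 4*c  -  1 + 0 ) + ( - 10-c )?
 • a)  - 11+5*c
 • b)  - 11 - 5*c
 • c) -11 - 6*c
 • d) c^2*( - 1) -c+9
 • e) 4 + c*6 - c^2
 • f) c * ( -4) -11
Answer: b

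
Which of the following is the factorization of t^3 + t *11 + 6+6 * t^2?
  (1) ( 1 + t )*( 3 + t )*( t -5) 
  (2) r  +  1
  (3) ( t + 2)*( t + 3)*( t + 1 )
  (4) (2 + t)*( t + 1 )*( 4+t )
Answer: 3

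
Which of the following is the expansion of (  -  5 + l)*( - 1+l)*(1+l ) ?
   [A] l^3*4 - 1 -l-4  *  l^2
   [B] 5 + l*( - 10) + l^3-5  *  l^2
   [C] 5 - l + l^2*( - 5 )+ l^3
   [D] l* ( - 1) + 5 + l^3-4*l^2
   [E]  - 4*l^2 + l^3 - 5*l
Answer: C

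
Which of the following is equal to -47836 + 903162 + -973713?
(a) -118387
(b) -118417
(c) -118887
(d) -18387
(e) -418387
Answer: a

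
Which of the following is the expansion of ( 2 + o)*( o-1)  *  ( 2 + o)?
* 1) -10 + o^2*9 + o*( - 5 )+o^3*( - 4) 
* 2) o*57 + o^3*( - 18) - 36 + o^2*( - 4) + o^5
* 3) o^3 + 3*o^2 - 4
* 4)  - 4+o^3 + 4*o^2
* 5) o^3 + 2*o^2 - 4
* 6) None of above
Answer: 3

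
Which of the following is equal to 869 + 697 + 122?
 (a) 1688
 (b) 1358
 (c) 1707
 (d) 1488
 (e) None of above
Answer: a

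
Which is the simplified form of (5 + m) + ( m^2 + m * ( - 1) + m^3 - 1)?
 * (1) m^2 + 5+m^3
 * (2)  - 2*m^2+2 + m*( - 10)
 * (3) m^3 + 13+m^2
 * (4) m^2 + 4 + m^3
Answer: 4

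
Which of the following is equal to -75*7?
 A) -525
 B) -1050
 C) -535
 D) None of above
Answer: A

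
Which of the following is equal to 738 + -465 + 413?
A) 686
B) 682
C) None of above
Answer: A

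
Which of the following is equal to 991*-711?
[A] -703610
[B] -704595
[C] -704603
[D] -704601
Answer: D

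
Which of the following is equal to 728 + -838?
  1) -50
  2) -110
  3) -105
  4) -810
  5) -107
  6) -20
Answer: 2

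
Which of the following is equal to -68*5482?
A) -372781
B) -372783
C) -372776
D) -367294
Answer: C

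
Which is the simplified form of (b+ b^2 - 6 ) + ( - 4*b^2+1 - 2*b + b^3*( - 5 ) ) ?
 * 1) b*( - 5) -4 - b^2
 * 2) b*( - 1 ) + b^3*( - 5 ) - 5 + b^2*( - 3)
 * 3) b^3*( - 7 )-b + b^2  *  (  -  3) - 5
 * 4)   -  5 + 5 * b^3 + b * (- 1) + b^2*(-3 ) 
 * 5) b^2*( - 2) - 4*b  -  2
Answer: 2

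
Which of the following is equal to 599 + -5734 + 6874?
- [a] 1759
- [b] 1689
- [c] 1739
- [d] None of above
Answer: c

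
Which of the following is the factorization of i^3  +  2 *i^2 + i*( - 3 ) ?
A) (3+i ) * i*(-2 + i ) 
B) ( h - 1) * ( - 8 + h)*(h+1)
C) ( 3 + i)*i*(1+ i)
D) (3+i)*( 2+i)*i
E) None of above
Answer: E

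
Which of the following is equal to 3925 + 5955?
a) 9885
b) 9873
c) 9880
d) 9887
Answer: c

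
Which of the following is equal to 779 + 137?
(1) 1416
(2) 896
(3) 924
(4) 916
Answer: 4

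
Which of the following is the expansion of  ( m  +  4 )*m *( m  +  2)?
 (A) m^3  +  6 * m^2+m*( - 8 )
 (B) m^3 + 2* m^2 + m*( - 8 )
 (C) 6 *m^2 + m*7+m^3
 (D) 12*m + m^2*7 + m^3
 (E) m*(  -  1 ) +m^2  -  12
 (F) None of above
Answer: F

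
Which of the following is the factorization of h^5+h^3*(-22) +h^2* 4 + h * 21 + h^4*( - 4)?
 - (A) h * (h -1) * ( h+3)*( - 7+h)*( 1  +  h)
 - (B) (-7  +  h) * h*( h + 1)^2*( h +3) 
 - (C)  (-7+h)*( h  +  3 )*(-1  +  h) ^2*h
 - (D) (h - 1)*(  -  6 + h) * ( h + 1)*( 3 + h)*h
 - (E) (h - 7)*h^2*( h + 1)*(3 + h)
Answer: A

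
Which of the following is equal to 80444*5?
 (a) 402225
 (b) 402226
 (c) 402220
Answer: c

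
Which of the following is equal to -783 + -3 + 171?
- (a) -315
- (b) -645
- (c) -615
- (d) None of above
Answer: c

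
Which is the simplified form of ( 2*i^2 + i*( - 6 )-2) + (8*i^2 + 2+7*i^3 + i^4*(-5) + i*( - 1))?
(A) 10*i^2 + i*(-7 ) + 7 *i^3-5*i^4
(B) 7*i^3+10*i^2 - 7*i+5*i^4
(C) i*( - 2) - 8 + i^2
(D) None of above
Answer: A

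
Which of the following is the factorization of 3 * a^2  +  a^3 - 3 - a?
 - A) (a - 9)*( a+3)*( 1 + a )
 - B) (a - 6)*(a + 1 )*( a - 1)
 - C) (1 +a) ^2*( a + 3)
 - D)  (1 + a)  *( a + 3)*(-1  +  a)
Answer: D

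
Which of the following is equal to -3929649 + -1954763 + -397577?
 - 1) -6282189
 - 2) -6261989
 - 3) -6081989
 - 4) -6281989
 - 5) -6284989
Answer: 4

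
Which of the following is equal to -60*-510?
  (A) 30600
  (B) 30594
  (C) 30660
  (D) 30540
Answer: A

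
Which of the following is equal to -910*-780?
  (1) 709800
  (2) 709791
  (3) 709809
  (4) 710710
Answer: 1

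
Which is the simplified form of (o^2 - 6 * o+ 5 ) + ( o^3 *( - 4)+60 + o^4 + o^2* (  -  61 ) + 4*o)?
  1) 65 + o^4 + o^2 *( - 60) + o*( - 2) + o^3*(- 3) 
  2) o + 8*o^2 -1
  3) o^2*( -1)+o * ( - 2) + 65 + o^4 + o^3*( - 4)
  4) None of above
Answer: 4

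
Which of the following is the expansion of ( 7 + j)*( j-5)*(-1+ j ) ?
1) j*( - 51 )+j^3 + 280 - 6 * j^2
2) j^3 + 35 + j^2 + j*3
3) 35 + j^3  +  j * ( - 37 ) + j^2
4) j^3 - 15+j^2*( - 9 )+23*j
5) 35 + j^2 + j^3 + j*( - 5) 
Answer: 3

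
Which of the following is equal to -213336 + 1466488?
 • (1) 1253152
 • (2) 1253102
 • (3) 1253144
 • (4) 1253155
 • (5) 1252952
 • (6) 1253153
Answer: 1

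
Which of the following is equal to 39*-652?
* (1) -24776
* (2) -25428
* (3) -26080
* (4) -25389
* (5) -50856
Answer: 2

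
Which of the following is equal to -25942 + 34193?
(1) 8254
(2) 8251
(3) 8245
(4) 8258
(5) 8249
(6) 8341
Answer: 2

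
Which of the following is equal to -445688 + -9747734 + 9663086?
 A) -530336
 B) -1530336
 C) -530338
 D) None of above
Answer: A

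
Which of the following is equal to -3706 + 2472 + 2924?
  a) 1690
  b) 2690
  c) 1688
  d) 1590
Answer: a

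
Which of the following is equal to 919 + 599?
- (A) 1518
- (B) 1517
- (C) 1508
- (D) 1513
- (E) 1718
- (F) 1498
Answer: A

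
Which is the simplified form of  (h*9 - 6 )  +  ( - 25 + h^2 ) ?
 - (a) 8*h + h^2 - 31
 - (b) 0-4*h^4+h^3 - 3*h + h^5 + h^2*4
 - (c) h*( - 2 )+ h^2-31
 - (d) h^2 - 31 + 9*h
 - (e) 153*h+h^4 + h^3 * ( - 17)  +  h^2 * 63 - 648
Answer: d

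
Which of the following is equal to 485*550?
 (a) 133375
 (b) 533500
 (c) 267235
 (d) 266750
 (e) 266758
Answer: d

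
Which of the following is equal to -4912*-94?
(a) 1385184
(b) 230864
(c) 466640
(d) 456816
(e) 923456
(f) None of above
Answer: f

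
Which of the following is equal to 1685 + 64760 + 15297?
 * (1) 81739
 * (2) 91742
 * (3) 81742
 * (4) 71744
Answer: 3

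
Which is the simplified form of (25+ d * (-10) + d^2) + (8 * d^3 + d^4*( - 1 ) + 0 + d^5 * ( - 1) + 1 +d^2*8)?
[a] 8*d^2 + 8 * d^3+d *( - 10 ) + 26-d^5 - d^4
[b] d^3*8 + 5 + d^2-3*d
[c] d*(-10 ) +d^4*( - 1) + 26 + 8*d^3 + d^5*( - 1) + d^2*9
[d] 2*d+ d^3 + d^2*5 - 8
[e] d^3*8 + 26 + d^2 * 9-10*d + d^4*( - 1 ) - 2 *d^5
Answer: c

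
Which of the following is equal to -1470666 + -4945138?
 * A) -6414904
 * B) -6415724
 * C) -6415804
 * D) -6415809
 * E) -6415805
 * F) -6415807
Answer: C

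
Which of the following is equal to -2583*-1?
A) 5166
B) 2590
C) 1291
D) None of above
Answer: D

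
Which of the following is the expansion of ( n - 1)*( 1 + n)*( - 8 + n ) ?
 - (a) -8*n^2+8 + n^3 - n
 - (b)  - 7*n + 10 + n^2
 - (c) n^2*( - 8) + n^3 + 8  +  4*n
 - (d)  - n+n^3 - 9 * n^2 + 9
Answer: a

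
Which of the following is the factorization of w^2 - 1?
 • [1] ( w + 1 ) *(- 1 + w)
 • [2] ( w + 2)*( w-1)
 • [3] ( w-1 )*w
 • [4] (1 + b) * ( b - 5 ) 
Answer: 1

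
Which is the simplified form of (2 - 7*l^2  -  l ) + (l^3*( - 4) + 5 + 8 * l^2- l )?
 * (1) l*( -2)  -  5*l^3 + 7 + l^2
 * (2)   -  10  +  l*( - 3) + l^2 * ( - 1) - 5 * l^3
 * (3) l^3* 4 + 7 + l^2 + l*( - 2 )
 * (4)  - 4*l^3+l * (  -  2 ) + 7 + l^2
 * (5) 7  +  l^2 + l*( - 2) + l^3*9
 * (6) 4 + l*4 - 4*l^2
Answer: 4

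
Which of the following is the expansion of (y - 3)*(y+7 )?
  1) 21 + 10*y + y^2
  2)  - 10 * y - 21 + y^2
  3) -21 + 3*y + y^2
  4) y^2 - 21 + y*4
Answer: 4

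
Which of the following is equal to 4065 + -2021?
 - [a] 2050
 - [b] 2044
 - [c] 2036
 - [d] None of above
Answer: b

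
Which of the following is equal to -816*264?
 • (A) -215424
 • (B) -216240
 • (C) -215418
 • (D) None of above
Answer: A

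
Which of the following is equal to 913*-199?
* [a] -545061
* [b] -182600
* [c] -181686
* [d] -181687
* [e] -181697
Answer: d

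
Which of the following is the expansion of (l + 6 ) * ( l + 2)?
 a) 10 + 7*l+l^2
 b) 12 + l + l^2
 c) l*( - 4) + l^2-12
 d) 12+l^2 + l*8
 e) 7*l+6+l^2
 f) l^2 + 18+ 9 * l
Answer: d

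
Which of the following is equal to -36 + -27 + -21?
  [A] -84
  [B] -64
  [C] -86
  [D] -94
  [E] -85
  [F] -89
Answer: A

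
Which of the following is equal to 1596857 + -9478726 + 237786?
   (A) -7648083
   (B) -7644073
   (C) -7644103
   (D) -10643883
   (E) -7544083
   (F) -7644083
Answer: F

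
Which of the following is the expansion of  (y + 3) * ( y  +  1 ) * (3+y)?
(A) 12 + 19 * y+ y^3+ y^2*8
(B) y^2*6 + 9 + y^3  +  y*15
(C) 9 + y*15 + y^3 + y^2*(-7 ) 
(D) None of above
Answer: D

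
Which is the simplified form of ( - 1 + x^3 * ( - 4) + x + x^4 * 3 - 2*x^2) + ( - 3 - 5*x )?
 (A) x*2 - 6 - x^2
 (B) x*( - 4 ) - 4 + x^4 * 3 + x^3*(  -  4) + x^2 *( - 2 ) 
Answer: B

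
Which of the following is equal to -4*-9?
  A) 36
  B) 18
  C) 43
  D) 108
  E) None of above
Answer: A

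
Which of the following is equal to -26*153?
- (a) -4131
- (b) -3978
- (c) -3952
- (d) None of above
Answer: b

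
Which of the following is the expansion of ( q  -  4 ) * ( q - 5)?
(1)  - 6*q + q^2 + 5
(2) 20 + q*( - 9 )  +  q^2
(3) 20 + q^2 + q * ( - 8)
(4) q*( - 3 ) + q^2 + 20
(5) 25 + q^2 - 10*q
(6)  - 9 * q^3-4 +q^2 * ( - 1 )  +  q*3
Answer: 2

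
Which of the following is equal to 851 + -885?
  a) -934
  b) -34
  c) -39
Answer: b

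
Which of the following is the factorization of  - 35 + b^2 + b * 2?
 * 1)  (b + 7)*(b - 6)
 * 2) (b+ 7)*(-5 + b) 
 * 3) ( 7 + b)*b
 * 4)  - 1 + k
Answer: 2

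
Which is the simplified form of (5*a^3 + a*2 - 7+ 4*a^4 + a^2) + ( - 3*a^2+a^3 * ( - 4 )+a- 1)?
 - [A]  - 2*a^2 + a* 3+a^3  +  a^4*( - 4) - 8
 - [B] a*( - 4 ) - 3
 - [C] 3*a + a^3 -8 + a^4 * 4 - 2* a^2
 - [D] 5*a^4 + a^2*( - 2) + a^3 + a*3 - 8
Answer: C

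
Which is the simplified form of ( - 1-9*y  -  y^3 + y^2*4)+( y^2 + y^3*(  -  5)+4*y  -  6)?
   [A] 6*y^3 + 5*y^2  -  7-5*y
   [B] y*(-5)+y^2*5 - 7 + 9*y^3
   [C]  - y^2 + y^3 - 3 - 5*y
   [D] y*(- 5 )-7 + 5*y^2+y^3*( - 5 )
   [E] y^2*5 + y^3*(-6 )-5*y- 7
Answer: E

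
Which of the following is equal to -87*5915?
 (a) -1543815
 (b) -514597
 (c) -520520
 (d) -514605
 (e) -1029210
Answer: d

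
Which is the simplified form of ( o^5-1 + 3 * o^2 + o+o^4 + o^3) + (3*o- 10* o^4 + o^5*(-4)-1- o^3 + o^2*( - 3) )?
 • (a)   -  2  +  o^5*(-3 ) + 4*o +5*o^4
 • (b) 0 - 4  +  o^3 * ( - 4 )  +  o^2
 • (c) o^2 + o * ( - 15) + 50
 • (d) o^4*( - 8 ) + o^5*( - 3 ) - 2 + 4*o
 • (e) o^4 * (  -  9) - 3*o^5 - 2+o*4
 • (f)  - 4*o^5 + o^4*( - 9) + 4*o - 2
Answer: e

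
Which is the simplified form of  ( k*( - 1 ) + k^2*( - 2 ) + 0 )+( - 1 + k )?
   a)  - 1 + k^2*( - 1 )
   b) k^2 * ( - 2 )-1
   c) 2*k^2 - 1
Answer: b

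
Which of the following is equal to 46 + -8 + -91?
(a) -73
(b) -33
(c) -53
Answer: c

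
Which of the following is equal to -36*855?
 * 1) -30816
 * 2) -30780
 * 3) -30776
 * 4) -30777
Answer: 2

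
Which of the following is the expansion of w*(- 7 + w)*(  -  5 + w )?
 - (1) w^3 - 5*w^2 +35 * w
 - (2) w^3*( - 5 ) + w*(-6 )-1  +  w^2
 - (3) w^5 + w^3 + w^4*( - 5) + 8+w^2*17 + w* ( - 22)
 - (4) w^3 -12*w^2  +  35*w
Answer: 4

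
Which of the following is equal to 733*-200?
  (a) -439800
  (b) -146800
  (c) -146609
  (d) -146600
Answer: d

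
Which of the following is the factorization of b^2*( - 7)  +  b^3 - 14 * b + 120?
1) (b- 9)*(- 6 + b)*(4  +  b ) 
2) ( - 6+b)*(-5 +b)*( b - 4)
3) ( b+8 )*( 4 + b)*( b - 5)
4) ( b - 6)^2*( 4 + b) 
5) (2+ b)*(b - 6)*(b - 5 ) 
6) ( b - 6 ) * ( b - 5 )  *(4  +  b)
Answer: 6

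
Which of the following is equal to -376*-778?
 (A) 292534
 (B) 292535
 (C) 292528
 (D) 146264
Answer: C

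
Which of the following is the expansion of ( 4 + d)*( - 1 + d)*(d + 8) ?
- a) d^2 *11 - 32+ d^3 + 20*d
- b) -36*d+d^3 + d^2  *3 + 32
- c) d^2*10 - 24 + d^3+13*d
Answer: a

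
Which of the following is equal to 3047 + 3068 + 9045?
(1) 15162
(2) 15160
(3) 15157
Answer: 2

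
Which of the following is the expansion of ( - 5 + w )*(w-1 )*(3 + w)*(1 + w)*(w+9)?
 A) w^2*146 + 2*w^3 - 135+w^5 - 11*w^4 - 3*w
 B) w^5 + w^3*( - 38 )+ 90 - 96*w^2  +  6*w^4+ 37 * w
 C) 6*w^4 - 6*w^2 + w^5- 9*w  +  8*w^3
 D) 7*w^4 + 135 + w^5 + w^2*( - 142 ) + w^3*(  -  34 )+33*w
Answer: D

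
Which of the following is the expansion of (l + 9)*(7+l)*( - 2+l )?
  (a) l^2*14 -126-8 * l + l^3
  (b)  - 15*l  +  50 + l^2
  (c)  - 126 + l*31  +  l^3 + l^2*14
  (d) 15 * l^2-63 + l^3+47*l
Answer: c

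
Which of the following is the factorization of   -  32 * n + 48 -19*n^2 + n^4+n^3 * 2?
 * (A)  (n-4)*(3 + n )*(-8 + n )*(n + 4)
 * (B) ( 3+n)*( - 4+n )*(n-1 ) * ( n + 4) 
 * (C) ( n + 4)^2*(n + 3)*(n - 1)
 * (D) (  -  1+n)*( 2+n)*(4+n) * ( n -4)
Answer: B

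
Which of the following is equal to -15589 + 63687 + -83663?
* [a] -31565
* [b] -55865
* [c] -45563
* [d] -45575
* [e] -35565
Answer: e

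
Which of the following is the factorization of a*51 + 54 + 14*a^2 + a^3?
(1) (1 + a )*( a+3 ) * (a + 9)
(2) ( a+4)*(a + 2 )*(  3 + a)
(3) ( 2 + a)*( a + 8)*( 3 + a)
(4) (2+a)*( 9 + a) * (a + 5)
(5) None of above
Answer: 5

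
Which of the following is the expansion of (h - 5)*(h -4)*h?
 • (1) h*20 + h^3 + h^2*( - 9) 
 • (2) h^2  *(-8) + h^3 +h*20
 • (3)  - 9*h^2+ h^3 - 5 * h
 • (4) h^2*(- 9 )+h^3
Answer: 1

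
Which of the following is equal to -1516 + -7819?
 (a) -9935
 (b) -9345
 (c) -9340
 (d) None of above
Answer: d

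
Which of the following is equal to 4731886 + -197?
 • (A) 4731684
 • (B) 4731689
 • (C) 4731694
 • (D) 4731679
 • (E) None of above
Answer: B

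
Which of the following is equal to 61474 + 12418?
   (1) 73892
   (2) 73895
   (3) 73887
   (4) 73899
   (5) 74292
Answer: 1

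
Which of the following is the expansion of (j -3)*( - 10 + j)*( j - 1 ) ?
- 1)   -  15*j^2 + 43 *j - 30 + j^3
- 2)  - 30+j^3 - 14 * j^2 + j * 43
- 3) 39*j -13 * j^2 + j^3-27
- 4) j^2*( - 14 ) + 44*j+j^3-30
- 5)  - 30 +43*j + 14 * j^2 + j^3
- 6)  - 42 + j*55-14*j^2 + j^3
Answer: 2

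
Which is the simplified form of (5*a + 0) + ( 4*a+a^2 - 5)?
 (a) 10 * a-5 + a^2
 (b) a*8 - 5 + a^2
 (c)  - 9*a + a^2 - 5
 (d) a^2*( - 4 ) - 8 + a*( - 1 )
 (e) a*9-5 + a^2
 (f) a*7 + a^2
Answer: e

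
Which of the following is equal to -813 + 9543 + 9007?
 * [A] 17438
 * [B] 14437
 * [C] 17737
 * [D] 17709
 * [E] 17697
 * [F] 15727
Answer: C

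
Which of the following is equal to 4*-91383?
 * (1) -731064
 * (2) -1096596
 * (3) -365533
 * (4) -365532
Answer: 4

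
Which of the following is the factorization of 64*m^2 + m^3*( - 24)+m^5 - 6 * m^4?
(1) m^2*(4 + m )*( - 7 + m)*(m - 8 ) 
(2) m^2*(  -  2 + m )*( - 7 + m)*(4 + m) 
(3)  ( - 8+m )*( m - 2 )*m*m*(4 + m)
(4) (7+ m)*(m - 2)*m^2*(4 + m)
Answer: 3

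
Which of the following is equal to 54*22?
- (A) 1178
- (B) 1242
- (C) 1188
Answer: C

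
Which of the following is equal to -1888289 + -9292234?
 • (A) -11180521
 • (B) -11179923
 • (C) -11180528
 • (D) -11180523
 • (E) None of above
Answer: D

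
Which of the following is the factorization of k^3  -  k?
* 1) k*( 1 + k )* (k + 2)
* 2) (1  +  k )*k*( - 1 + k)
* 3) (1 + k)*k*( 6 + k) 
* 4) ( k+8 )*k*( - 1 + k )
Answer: 2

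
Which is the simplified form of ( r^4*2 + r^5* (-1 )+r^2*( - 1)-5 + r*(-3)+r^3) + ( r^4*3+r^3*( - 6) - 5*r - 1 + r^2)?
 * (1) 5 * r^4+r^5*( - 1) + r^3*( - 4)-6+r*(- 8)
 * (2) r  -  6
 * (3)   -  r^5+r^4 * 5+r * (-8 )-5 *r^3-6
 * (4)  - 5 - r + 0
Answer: 3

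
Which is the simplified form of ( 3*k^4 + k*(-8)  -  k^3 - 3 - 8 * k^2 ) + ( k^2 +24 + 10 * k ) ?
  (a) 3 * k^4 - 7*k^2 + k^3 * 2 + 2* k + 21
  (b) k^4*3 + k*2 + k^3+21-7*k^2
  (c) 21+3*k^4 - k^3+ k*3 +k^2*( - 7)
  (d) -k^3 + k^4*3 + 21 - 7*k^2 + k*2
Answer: d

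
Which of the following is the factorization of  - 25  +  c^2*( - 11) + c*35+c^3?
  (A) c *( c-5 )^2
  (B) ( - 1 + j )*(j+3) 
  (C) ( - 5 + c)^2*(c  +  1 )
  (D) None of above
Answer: D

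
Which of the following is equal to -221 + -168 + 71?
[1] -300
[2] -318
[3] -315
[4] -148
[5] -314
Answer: 2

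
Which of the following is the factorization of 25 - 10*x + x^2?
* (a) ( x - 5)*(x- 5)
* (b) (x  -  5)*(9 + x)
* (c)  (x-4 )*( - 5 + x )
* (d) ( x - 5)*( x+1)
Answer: a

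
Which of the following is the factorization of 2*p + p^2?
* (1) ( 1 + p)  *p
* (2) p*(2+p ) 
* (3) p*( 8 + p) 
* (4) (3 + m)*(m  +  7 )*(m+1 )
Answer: 2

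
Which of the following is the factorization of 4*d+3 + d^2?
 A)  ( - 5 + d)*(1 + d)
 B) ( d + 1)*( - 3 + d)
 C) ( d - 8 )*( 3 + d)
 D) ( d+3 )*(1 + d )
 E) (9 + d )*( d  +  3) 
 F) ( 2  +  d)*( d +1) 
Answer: D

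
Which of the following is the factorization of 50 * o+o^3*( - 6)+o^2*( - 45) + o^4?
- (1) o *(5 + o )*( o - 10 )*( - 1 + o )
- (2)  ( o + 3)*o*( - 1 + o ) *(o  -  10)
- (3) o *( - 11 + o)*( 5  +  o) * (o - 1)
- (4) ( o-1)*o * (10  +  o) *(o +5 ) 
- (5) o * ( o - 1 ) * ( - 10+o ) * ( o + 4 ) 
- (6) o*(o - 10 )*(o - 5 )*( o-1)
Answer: 1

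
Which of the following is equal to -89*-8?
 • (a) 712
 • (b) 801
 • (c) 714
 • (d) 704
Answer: a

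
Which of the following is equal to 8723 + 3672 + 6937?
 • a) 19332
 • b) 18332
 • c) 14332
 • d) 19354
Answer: a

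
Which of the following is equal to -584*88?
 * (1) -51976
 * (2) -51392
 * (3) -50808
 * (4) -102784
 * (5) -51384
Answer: 2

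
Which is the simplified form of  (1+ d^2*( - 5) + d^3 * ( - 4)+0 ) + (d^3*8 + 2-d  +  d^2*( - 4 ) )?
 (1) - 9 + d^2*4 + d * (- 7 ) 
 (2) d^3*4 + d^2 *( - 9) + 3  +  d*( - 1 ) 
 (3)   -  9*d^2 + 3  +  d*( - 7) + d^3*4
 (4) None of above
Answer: 2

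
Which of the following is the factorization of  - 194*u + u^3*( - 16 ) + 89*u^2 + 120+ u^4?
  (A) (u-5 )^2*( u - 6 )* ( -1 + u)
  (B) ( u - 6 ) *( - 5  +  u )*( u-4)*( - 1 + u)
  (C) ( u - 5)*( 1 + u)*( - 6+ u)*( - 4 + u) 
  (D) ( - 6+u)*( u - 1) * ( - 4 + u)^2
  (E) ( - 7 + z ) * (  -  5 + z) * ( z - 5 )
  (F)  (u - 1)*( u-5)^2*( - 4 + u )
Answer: B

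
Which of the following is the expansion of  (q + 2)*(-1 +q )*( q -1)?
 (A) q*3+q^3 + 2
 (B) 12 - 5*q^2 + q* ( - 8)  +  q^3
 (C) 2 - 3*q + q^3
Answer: C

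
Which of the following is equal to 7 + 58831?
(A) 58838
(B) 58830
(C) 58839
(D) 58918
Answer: A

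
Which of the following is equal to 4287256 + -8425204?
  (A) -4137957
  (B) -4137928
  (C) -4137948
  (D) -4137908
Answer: C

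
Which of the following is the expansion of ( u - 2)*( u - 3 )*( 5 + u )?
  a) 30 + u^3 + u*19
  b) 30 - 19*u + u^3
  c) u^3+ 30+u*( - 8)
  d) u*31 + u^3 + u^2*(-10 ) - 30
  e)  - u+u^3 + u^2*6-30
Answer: b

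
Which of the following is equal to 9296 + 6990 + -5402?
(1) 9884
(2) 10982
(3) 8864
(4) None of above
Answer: 4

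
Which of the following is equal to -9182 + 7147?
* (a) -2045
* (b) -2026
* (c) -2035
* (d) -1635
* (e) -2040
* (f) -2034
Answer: c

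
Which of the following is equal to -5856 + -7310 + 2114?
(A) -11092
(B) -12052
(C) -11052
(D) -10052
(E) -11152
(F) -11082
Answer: C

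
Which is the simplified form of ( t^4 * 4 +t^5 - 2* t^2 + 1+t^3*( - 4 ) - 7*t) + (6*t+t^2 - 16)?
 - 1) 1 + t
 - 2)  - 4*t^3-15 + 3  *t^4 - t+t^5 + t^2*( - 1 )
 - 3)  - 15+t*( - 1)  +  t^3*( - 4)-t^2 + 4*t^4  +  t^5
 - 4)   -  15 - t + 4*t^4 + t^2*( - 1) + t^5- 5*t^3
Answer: 3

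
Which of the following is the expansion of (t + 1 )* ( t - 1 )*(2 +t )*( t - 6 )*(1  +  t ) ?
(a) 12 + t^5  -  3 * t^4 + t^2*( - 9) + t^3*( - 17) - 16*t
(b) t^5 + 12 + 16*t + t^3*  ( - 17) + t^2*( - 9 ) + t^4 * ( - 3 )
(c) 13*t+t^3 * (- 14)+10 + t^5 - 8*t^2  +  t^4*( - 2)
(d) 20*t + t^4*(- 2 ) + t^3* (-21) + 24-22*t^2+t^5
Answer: b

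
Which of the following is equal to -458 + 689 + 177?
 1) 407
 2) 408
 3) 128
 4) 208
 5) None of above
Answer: 2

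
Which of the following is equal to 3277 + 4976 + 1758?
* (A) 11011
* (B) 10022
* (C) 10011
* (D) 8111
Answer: C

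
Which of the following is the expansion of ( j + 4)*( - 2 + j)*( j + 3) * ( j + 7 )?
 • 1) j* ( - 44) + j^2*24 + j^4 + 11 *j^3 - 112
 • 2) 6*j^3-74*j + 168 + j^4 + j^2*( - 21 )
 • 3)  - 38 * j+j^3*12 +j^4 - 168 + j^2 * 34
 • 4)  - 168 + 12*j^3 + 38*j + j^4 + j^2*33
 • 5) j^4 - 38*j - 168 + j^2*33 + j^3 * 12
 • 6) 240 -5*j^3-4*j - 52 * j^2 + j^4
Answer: 5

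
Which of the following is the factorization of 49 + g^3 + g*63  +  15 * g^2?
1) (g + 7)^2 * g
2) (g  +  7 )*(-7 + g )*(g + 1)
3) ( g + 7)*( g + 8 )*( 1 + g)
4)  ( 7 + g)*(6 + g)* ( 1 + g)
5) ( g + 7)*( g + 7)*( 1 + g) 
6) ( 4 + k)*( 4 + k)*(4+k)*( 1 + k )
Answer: 5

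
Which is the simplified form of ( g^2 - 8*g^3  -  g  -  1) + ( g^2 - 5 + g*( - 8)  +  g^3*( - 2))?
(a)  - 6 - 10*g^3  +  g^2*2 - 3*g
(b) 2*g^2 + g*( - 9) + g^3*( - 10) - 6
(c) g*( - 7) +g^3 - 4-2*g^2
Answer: b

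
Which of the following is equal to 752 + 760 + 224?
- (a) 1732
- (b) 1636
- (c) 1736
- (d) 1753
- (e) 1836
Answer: c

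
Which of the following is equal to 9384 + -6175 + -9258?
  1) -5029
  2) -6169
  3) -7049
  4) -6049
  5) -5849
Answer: 4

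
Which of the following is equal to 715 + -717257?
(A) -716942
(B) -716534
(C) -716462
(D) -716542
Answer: D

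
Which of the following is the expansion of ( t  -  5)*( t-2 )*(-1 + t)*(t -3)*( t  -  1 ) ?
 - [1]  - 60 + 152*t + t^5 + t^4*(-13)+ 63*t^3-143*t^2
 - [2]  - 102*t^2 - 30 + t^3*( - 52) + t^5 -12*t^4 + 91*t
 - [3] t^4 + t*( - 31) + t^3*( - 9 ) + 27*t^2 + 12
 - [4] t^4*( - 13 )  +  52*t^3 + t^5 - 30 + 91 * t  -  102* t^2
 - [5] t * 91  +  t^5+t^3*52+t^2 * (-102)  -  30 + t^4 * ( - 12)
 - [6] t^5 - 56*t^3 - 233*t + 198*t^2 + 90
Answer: 5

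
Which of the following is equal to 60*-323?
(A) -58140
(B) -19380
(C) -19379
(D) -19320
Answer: B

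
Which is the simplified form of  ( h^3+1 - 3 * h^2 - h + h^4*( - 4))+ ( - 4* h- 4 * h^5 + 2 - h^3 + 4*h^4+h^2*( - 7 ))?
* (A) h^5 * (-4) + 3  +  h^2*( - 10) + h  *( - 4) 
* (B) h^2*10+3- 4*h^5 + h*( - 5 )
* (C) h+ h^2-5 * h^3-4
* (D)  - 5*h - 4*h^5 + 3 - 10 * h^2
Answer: D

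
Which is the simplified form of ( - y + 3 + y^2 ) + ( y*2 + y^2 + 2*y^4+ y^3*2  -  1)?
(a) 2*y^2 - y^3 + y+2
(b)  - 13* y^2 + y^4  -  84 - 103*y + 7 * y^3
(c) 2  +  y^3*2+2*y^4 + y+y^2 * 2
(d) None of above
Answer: c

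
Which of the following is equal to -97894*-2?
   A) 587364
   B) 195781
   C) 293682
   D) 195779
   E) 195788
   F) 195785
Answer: E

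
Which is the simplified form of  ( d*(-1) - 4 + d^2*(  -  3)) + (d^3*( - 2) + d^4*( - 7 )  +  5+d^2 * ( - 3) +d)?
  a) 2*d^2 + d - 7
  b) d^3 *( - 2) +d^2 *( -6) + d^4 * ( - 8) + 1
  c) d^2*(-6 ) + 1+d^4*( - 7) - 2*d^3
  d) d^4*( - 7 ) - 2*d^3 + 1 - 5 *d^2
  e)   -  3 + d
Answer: c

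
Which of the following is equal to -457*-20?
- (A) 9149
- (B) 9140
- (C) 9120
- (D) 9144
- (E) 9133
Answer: B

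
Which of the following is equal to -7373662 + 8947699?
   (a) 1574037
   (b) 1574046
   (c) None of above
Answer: a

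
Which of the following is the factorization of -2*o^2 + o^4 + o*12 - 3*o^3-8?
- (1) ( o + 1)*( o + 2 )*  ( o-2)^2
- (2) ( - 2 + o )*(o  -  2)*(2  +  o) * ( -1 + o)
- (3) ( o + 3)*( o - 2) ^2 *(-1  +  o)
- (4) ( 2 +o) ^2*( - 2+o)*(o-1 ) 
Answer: 2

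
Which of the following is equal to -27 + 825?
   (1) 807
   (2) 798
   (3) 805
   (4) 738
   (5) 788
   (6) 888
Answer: 2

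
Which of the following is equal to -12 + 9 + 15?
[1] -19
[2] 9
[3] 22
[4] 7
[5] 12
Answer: 5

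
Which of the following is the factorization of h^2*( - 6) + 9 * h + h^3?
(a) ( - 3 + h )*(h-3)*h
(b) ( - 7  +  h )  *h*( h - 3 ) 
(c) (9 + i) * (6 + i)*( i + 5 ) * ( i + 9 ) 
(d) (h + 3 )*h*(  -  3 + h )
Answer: a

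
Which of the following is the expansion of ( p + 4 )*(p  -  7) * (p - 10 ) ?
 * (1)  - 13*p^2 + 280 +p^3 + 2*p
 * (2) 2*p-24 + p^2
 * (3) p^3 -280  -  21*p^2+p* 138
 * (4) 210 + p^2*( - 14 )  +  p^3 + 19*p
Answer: 1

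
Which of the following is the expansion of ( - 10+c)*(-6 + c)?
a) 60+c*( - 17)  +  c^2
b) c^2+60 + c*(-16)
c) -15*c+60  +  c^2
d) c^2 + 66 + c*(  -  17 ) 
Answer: b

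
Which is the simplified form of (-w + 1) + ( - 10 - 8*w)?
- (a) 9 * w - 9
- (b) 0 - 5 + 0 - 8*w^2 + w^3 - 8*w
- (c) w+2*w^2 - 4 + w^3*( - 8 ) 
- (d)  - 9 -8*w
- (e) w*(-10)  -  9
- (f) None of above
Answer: f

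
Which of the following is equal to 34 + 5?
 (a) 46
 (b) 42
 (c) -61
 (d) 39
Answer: d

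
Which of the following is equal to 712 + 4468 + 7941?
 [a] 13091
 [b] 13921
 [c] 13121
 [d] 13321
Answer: c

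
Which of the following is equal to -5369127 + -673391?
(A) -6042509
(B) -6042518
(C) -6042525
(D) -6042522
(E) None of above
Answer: B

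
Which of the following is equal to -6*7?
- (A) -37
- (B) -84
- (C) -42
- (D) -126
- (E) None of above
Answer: C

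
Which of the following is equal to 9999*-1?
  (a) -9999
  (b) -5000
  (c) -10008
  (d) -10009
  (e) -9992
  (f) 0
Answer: a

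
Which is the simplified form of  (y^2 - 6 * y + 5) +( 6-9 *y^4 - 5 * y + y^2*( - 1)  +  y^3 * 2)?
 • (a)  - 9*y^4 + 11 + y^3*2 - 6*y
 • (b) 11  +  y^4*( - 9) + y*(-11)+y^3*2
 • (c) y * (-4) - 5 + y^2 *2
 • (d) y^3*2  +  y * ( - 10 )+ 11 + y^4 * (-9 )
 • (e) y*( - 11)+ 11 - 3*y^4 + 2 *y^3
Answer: b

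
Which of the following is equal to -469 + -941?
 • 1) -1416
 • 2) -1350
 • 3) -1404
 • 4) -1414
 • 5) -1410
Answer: 5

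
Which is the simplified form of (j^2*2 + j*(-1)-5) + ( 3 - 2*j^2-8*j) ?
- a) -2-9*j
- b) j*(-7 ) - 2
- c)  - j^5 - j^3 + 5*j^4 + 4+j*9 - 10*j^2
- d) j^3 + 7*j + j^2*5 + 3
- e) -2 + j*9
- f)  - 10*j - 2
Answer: a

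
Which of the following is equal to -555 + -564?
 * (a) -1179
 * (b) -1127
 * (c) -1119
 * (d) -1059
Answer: c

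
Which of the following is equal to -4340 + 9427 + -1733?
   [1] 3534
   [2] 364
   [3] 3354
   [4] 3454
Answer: 3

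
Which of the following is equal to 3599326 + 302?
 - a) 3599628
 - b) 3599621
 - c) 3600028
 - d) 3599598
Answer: a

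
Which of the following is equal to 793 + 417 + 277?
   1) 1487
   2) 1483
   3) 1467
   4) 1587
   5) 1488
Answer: 1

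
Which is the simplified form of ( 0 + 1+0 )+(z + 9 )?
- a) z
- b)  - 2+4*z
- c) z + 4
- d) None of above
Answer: d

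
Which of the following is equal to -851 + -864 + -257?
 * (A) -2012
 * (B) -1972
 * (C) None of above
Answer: B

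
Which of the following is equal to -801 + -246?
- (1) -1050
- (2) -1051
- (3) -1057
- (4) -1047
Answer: 4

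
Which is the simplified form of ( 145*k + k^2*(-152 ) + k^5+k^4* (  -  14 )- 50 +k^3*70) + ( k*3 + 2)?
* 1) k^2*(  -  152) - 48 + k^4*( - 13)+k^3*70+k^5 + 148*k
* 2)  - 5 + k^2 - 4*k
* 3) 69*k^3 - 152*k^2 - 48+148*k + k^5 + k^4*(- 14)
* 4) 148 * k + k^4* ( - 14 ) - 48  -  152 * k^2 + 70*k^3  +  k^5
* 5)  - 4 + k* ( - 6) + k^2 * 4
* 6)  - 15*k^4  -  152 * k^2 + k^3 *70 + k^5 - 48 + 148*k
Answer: 4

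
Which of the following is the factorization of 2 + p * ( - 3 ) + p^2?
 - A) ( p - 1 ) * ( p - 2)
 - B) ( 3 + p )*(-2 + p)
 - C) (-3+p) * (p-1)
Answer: A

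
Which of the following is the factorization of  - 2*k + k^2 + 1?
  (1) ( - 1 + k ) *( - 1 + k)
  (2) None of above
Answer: 1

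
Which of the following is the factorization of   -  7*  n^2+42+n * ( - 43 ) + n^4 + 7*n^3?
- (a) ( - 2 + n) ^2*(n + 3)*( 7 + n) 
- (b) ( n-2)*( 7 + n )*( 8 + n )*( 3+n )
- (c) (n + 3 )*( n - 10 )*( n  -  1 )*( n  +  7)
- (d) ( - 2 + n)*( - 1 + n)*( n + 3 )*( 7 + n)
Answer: d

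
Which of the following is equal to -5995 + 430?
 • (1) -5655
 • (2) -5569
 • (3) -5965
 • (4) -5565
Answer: 4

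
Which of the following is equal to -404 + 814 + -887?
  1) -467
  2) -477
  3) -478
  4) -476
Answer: 2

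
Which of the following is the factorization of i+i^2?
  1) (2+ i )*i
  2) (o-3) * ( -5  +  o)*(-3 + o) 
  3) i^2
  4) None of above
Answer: 4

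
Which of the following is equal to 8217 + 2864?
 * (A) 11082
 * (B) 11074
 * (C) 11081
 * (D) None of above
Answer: C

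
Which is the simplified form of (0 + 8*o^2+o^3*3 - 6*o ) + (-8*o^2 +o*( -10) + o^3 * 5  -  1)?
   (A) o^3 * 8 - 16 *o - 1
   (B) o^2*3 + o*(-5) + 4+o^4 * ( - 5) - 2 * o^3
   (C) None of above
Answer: A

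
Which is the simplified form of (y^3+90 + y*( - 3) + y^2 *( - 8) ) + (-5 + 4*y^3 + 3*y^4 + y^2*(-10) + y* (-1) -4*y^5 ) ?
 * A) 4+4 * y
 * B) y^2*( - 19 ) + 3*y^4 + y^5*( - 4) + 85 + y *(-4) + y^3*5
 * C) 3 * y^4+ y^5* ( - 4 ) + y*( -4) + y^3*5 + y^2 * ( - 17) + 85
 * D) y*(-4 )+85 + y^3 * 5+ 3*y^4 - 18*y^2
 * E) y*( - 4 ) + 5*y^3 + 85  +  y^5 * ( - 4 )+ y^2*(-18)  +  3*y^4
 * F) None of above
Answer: E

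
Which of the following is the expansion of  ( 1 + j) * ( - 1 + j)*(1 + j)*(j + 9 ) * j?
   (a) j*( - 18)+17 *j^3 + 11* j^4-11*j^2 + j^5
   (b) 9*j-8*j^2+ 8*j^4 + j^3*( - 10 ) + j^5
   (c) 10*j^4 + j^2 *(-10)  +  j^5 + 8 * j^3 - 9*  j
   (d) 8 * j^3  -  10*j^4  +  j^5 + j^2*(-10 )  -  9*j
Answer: c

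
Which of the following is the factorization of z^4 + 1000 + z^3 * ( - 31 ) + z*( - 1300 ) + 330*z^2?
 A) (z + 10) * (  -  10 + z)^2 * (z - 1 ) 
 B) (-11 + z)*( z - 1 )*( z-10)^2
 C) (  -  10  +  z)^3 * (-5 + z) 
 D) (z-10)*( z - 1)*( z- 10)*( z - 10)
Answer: D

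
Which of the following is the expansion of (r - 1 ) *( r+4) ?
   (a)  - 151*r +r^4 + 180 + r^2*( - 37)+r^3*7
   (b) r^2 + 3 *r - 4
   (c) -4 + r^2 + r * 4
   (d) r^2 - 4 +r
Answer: b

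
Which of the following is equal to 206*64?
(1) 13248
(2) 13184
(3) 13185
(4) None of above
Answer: 2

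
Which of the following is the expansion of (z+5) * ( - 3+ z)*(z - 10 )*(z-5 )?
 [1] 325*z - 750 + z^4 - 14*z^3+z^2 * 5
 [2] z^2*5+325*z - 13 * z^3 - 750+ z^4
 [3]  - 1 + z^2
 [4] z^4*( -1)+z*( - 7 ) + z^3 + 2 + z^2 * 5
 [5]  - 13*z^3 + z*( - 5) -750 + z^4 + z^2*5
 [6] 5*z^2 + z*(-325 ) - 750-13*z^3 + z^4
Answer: 2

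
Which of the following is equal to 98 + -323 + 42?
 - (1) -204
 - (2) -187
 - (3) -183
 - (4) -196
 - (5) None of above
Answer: 3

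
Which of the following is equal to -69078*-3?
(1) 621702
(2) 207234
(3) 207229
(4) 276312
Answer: 2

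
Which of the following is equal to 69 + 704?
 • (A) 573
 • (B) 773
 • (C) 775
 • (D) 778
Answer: B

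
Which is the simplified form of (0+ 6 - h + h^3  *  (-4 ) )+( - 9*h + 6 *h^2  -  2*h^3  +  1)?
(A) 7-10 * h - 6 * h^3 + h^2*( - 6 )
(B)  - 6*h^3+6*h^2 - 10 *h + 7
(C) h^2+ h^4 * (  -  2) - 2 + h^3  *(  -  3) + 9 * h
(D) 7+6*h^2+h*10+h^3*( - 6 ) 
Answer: B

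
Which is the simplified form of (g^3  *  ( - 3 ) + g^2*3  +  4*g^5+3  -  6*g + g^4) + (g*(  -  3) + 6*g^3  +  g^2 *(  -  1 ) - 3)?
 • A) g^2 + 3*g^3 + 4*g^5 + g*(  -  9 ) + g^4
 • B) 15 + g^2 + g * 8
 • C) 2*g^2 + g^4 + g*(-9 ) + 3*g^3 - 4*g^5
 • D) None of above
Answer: D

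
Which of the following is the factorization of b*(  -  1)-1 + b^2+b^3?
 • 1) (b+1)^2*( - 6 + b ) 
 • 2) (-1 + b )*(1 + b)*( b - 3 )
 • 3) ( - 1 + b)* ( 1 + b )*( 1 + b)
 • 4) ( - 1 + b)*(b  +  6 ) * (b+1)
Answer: 3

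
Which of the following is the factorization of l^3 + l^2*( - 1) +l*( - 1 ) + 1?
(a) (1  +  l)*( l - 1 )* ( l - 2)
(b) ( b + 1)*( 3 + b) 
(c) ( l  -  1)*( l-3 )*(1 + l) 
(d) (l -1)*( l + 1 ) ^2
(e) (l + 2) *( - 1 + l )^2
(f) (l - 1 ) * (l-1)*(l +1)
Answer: f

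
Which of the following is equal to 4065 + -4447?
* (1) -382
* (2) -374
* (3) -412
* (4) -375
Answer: 1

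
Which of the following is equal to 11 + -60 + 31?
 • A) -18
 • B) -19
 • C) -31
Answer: A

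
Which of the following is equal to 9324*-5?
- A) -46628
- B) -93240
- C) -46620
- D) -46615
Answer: C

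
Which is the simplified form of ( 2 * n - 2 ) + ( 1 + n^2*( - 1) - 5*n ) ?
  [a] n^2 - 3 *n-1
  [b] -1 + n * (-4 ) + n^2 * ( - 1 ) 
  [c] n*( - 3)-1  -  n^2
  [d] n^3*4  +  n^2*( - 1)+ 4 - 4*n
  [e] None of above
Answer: c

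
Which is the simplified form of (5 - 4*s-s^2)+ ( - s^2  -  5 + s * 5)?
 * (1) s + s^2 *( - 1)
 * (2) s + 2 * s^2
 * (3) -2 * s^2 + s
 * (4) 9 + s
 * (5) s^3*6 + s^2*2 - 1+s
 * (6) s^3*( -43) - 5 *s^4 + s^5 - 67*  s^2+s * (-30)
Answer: 3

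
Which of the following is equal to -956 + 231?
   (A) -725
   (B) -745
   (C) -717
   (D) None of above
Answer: A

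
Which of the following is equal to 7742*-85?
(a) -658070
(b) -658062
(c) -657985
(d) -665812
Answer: a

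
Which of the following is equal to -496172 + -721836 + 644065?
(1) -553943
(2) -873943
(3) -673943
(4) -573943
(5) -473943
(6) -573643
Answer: 4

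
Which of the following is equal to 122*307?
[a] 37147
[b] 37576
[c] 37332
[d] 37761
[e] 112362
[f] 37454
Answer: f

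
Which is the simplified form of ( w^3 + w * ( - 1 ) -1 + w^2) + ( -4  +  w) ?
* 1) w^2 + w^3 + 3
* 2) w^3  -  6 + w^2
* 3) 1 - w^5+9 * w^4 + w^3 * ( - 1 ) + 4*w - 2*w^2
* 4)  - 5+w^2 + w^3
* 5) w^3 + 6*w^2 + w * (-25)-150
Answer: 4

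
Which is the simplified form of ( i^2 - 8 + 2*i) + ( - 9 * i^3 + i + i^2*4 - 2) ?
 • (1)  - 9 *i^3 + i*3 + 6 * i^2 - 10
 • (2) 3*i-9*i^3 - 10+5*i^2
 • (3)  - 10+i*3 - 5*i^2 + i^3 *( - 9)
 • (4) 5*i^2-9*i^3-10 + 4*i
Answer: 2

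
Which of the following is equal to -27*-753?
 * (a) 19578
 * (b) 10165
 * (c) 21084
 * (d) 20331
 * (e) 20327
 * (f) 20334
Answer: d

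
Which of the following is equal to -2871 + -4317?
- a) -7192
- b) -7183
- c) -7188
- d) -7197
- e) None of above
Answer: c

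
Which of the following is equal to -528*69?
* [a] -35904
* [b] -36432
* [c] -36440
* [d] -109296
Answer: b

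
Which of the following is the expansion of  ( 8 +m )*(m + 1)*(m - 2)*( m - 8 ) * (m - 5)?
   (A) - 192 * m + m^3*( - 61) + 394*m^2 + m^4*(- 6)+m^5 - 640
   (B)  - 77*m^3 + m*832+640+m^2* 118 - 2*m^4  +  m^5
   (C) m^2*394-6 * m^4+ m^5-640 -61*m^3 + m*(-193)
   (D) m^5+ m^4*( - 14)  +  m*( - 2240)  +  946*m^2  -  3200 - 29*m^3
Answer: A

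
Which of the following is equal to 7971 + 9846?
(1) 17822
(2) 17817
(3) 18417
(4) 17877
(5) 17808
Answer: 2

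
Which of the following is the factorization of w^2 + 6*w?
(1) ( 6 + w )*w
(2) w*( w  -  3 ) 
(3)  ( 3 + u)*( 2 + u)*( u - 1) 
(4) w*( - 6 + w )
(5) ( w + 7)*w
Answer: 1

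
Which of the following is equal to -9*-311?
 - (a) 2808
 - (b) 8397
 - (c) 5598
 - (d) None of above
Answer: d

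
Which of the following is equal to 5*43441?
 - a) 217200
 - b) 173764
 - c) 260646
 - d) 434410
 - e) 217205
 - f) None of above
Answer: e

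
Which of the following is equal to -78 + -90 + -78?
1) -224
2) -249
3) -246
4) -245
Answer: 3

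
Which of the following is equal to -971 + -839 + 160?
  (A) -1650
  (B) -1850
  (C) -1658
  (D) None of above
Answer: A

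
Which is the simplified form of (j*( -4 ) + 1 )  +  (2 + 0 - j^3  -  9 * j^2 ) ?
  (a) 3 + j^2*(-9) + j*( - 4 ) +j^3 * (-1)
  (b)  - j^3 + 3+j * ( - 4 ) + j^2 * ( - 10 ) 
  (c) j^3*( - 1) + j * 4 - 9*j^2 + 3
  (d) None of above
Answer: a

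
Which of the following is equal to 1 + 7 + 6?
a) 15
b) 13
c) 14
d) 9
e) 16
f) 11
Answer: c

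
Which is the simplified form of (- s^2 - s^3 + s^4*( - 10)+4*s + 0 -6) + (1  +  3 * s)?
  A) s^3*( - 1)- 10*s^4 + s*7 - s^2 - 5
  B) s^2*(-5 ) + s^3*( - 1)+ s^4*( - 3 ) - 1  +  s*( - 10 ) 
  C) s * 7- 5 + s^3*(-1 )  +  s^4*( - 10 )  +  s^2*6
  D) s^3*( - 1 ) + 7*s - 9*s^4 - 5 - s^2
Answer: A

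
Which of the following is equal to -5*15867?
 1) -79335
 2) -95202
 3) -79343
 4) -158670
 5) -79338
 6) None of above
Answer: 1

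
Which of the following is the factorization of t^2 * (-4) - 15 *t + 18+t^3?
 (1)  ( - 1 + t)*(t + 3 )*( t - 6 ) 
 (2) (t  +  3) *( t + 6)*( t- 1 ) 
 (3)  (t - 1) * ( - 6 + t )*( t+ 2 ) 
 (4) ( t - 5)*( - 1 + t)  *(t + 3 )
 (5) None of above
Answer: 1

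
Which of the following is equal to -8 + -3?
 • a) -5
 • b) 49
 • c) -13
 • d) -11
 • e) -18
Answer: d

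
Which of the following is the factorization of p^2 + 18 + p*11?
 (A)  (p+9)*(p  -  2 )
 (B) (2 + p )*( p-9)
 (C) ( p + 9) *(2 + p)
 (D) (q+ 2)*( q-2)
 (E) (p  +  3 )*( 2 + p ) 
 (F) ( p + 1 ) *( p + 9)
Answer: C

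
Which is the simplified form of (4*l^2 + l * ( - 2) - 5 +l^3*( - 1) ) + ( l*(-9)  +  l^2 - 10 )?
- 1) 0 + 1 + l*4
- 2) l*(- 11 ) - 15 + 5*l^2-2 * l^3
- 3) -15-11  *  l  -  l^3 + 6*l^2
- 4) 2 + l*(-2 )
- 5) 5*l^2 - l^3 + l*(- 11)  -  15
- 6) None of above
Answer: 5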